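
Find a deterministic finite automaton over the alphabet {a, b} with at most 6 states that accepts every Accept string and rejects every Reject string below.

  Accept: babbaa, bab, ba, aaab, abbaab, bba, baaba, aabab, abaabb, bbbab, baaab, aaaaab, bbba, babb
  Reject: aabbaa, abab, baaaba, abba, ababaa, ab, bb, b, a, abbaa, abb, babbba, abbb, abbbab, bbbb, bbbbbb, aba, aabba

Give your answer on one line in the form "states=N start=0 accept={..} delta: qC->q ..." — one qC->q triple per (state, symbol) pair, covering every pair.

states=6 start=0 accept={4} delta: 0a->1 0b->2 1a->3 1b->1 2a->4 2b->2 3a->5 3b->3 4a->2 4b->4 5a->2 5b->4

State merging on the prefix tree: take the shortest (then alphabetical) example prefix whose next move is undefined and point that move at state 0, else 1, else 2, ...; a target is out if some Accept/Reject pair would then sit in one state with the same input left (inseparable). If every existing state is out, open a new one.
a: 0a undefined. 0a->0: no, bab/abab meet in 0 with "bab" left. Open state 1: 0a->1.
b: 0b undefined. 0b->0: no, babbaa/abbaa meet in 1 with "bbaa" left. 0b->1: no, babbaa/aabbaa meet in 1 with "abbaa" left. Open state 2: 0b->2.
aa: 1a undefined. 1a->0: no, aaab/ab meet in 1 with "b" left. 1a->1: no, aaab/ab meet in 1 with "b" left. 1a->2: no, bbba/aabba meet in 2 with "bba" left. Open state 3: 1a->3.
ab: 1b undefined. 1b->0: no, ba/abba meet in 2 with "a" left. 1b->1: ok.
ba: 2a undefined. 2a->0: no, bab/b meet in 2. 2a->1: no, babbaa/abbaa meet in 3 with "a" left. 2a->2: no, bab/bb meet in 2 with "b" left. 2a->3: no, babbaa/aabbaa meet in 3 with "bbaa" left. Open state 4: 2a->4.
bb: 2b undefined. 2b->0: no, bba/ab meet in 1. 2b->1: no, bba/abba meet in 3. 2b->2: ok.
aaa: 3a undefined. 3a->0: no, aaab/bb meet in 2. 3a->1: no, aaab/ab meet in 1. 3a->2: no, aaab/bb meet in 2. 3a->3: no, aaab/abab meet in 3 with "b" left. 3a->4: no, ba/abbaa meet in 4. Open state 5: 3a->5.
aab: 3b undefined. 3b->0: no, ba/aabba meet in 4. 3b->1: no, aabab/abab meet in 1. 3b->2: no, ba/aabba meet in 4. 3b->3: ok.
baa: 4a undefined. 4a->0: no, baaab/ab meet in 1. 4a->1: no, baaba/abab meet in 3. 4a->2: ok.
bab: 4b undefined. 4b->0: no, babbaa/bb meet in 2. 4b->1: no, babbaa/abbaa meet in 5. 4b->2: no, babbaa/bb meet in 2. 4b->3: no, babbaa/aabbaa meet in 5 with "a" left. 4b->4: ok.
aaaa: 5a undefined. 5a->0: no, aaaaab/ab meet in 1. 5a->1: no, aaaaab/abab meet in 3. 5a->2: ok.
aaab: 5b undefined. 5b->0: no, abaabb/aabbaa meet in 2. 5b->1: no, aaab/ab meet in 1. 5b->2: no, aaab/aabbaa meet in 2. 5b->3: no, aaab/abab meet in 3. 5b->4: ok.
All examples now run through 6 states with every (state, symbol) defined. Accept strings end in {4}, Reject strings end in {1,2,3,5}; accept={4}.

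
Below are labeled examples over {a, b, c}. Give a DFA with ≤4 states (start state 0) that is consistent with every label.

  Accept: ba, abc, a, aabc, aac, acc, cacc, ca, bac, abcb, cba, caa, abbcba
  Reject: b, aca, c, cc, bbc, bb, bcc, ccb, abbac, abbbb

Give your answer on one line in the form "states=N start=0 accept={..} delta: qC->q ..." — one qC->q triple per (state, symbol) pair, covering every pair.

states=4 start=0 accept={1,2} delta: 0a->1 0b->0 0c->0 1a->1 1b->2 1c->2 2a->0 2b->3 2c->1 3a->0 3b->0 3c->0

State merging on the prefix tree: take the shortest (then alphabetical) example prefix whose next move is undefined and point that move at state 0, else 1, else 2, ...; a target is out if some Accept/Reject pair would then sit in one state with the same input left (inseparable). If every existing state is out, open a new one.
a: 0a undefined. 0a->0: no, aac/c meet in 0 with "c" left. Open state 1: 0a->1.
b: 0b undefined. 0b->0: ok.
c: 0c undefined. 0c->0: ok.
aa: 1a undefined. 1a->0: no, aabc/b meet in 0. 1a->1: ok.
ab: 1b undefined. 1b->0: no, abc/b meet in 0. 1b->1: no, ba/abbbb meet in 1. Open state 2: 1b->2.
ac: 1c undefined. 1c->0: no, ba/aca meet in 1. 1c->1: no, ba/aca meet in 1. 1c->2: ok.
abb: 2b undefined. 2b->0: no, aac/abbac meet in 2. 2b->1: no, ba/abbbb meet in 1. 2b->2: no, aac/abbbb meet in 2. Open state 3: 2b->3.
abc: 2c undefined. 2c->0: no, abc/b meet in 0. 2c->1: ok.
aca: 2a undefined. 2a->0: ok.
abba: 3a undefined. 3a->0: ok.
abbb: 3b undefined. 3b->0: ok.
abbc: 3c undefined. 3c->0: ok.
All examples now run through 4 states with every (state, symbol) defined. Accept strings end in {1,2}, Reject strings end in {0}; accept={1,2}.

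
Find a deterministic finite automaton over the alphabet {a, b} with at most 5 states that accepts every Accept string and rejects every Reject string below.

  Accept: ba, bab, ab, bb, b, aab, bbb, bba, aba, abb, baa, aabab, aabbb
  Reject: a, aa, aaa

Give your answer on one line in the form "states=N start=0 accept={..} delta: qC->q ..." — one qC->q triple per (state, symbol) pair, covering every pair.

states=2 start=0 accept={1} delta: 0a->0 0b->1 1a->1 1b->1

Fold the examples into a partial DFA from state 0: repeatedly fix the first undefined (state, symbol) met by the shortest-then-alphabetical prefix, trying targets in increasing order and rejecting any under which an Accept and a Reject string meet in one state with the same remainder; add a state when all current targets are rejected. Accepting states are where Accept strings end.
a: 0a undefined. 0a->0: ok.
b: 0b undefined. 0b->0: no, ba/a meet in 0. Open state 1: 0b->1.
ba: 1a undefined. 1a->0: no, ba/a meet in 0. 1a->1: ok.
bb: 1b undefined. 1b->0: no, bab/a meet in 0. 1b->1: ok.
All examples now run through 2 states with every (state, symbol) defined. Accept strings end in {1}, Reject strings end in {0}; accept={1}.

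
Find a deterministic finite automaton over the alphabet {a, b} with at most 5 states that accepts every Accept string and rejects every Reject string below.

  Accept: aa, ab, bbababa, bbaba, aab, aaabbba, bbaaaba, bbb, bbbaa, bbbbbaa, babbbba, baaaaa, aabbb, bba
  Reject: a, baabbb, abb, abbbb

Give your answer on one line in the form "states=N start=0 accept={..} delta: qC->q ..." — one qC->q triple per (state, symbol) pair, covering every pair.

State merging on the prefix tree: take the shortest (then alphabetical) example prefix whose next move is undefined and point that move at state 0, else 1, else 2, ...; a target is out if some Accept/Reject pair would then sit in one state with the same input left (inseparable). If every existing state is out, open a new one.
a: 0a undefined. 0a->0: no, aa/a meet in 0. Open state 1: 0a->1.
b: 0b undefined. 0b->0: no, aabbb/baabbb meet in 1 with "abbb" left. 0b->1: no, bbb/abb meet in 1 with "bb" left. Open state 2: 0b->2.
aa: 1a undefined. 1a->0: ok.
ab: 1b undefined. 1b->0: no, aab/abb meet in 2. 1b->1: no, ab/a meet in 1. 1b->2: ok.
ba: 2a undefined. 2a->0: no, bbb/baabbb meet in 2 with "bb" left. 2a->1: no, bbb/baabbb meet in 2 with "bb" left. 2a->2: ok.
bb: 2b undefined. 2b->0: no, aa/baabbb meet in 0. 2b->1: ok.
All examples now run through 3 states with every (state, symbol) defined. Accept strings end in {0,2}, Reject strings end in {1}; accept={0,2}.

states=3 start=0 accept={0,2} delta: 0a->1 0b->2 1a->0 1b->2 2a->2 2b->1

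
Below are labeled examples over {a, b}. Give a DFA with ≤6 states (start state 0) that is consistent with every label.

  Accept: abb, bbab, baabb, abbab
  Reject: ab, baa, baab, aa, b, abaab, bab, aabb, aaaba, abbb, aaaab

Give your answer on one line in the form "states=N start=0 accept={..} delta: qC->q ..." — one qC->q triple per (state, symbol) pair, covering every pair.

states=5 start=0 accept={4} delta: 0a->1 0b->1 1a->0 1b->2 2a->3 2b->4 3a->0 3b->4 4a->2 4b->0

Fold the examples into a partial DFA from state 0: repeatedly fix the first undefined (state, symbol) met by the shortest-then-alphabetical prefix, trying targets in increasing order and rejecting any under which an Accept and a Reject string meet in one state with the same remainder; add a state when all current targets are rejected. Accepting states are where Accept strings end.
a: 0a undefined. 0a->0: no, abb/aabb meet in 0 with "bb" left. Open state 1: 0a->1.
b: 0b undefined. 0b->0: no, bbab/ab meet in 1 with "b" left. 0b->1: ok.
aa: 1a undefined. 1a->0: ok.
ab: 1b undefined. 1b->0: no, abb/baa meet in 1. 1b->1: no, abb/ab meet in 1. Open state 2: 1b->2.
aba: 2a undefined. 2a->0: no, bbab/baa meet in 1. 2a->1: no, bbab/ab meet in 2. 2a->2: no, abb/abaab meet in 2 with "b" left. Open state 3: 2a->3.
abb: 2b undefined. 2b->0: no, abb/aa meet in 0. 2b->1: no, abb/baa meet in 1. 2b->2: no, abb/ab meet in 2. 2b->3: no, abb/aaaba meet in 3. Open state 4: 2b->4.
abaa: 3a undefined. 3a->0: ok.
abba: 4a undefined. 4a->0: no, abbab/baa meet in 1. 4a->1: no, abbab/ab meet in 2. 4a->2: ok.
abbb: 4b undefined. 4b->0: ok.
bbab: 3b undefined. 3b->0: no, bbab/aa meet in 0. 3b->1: no, bbab/baa meet in 1. 3b->2: no, bbab/ab meet in 2. 3b->3: no, bbab/aaaba meet in 3. 3b->4: ok.
All examples now run through 5 states with every (state, symbol) defined. Accept strings end in {4}, Reject strings end in {0,1,2,3}; accept={4}.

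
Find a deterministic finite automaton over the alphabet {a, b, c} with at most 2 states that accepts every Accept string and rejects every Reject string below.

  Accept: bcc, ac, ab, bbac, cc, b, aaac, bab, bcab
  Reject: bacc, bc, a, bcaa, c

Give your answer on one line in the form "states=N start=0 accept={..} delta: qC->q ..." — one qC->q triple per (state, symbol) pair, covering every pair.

states=2 start=0 accept={0} delta: 0a->1 0b->0 0c->1 1a->0 1b->0 1c->0

Fold the examples into a partial DFA from state 0: repeatedly fix the first undefined (state, symbol) met by the shortest-then-alphabetical prefix, trying targets in increasing order and rejecting any under which an Accept and a Reject string meet in one state with the same remainder; add a state when all current targets are rejected. Accepting states are where Accept strings end.
a: 0a undefined. 0a->0: no, ac/c meet in 0 with "c" left. Open state 1: 0a->1.
b: 0b undefined. 0b->0: ok.
c: 0c undefined. 0c->0: no, bcc/bc meet in 0. 0c->1: ok.
aa: 1a undefined. 1a->0: ok.
ab: 1b undefined. 1b->0: ok.
ac: 1c undefined. 1c->0: ok.
All examples now run through 2 states with every (state, symbol) defined. Accept strings end in {0}, Reject strings end in {1}; accept={0}.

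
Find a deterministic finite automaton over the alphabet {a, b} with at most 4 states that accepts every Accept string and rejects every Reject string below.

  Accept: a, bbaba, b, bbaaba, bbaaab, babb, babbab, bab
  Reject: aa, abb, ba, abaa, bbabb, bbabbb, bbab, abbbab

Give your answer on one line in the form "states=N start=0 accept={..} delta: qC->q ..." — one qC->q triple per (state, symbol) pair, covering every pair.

Grow the machine one transition at a time. Run the examples from 0; the earliest place one falls off (shortest prefix, ties alphabetical) gets sent to the lowest-numbered state that keeps every Accept/Reject pair distinguishable — a pair clashes when both reach the same state with identical unread suffix — and to a fresh state only if none does.
a: 0a undefined. 0a->0: no, a/aa meet in 0. Open state 1: 0a->1.
b: 0b undefined. 0b->0: no, a/ba meet in 1. 0b->1: ok.
aa: 1a undefined. 1a->0: no, babbab/bbab meet in 1 with "bab" left. 1a->1: no, a/aa meet in 1. Open state 2: 1a->2.
ab: 1b undefined. 1b->0: no, a/abb meet in 1. 1b->1: no, a/abb meet in 1. 1b->2: no, babbab/abbbab meet in 2 with "bbab" left. Open state 3: 1b->3.
aba: 3a undefined. 3a->0: no, a/abaa meet in 1. 3a->1: ok.
abb: 3b undefined. 3b->0: no, a/bbabbb meet in 1. 3b->1: no, a/abb meet in 1. 3b->2: no, bab/bbabbb meet in 2 with "b" left. 3b->3: ok.
bab: 2b undefined. 2b->0: ok.
bbaaa: 2a undefined. 2a->0: ok.
All examples now run through 4 states with every (state, symbol) defined. Accept strings end in {0,1}, Reject strings end in {2,3}; accept={0,1}.

states=4 start=0 accept={0,1} delta: 0a->1 0b->1 1a->2 1b->3 2a->0 2b->0 3a->1 3b->3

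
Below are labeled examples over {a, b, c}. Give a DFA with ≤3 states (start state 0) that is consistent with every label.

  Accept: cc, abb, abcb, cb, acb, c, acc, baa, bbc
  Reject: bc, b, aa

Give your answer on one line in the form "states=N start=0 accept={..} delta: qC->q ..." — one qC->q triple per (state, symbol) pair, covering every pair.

states=3 start=0 accept={2} delta: 0a->0 0b->1 0c->2 1a->2 1b->2 1c->1 2a->2 2b->2 2c->2

Grow the machine one transition at a time. Run the examples from 0; the earliest place one falls off (shortest prefix, ties alphabetical) gets sent to the lowest-numbered state that keeps every Accept/Reject pair distinguishable — a pair clashes when both reach the same state with identical unread suffix — and to a fresh state only if none does.
a: 0a undefined. 0a->0: ok.
b: 0b undefined. 0b->0: no, abb/b meet in 0. Open state 1: 0b->1.
c: 0c undefined. 0c->0: no, cc/aa meet in 0. 0c->1: no, cc/bc meet in 1 with "c" left. Open state 2: 0c->2.
ba: 1a undefined. 1a->0: no, baa/aa meet in 0. 1a->1: no, baa/b meet in 1. 1a->2: ok.
bb: 1b undefined. 1b->0: no, abb/aa meet in 0. 1b->1: no, abb/b meet in 1. 1b->2: ok.
bc: 1c undefined. 1c->0: no, abcb/b meet in 1. 1c->1: ok.
cb: 2b undefined. 2b->0: no, cb/aa meet in 0. 2b->1: no, cb/bc meet in 1. 2b->2: ok.
cc: 2c undefined. 2c->0: no, cc/aa meet in 0. 2c->1: no, cc/bc meet in 1. 2c->2: ok.
baa: 2a undefined. 2a->0: no, baa/aa meet in 0. 2a->1: no, baa/bc meet in 1. 2a->2: ok.
All examples now run through 3 states with every (state, symbol) defined. Accept strings end in {2}, Reject strings end in {0,1}; accept={2}.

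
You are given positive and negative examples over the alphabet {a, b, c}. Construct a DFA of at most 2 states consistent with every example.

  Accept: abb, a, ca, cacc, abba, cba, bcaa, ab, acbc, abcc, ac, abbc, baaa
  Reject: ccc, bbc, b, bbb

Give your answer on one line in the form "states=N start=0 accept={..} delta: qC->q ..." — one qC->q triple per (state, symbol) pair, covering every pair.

Grow the machine one transition at a time. Run the examples from 0; the earliest place one falls off (shortest prefix, ties alphabetical) gets sent to the lowest-numbered state that keeps every Accept/Reject pair distinguishable — a pair clashes when both reach the same state with identical unread suffix — and to a fresh state only if none does.
a: 0a undefined. 0a->0: no, ab/b meet in 0 with "b" left. Open state 1: 0a->1.
b: 0b undefined. 0b->0: ok.
c: 0c undefined. 0c->0: ok.
ab: 1b undefined. 1b->0: no, abb/ccc meet in 0. 1b->1: ok.
ac: 1c undefined. 1c->0: no, cacc/ccc meet in 0. 1c->1: ok.
baa: 1a undefined. 1a->0: no, abba/ccc meet in 0. 1a->1: ok.
All examples now run through 2 states with every (state, symbol) defined. Accept strings end in {1}, Reject strings end in {0}; accept={1}.

states=2 start=0 accept={1} delta: 0a->1 0b->0 0c->0 1a->1 1b->1 1c->1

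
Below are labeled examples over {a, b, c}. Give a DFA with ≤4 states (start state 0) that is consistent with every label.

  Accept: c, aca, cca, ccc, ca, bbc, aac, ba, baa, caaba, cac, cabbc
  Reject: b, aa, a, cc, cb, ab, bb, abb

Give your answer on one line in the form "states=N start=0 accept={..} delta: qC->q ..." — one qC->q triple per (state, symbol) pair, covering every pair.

Grow the machine one transition at a time. Run the examples from 0; the earliest place one falls off (shortest prefix, ties alphabetical) gets sent to the lowest-numbered state that keeps every Accept/Reject pair distinguishable — a pair clashes when both reach the same state with identical unread suffix — and to a fresh state only if none does.
a: 0a undefined. 0a->0: ok.
b: 0b undefined. 0b->0: no, ba/b meet in 0. Open state 1: 0b->1.
c: 0c undefined. 0c->0: no, c/aa meet in 0. 0c->1: no, c/b meet in 1. Open state 2: 0c->2.
ba: 1a undefined. 1a->0: no, ba/aa meet in 0. 1a->1: no, ba/b meet in 1. 1a->2: ok.
bb: 1b undefined. 1b->0: ok.
ca: 2a undefined. 2a->0: no, aca/aa meet in 0. 2a->1: no, aca/b meet in 1. 2a->2: no, cac/cc meet in 2 with "c" left. Open state 3: 2a->3.
cb: 2b undefined. 2b->0: ok.
cc: 2c undefined. 2c->0: no, cca/aa meet in 0. 2c->1: ok.
caa: 3a undefined. 3a->0: ok.
cab: 3b undefined. 3b->0: ok.
cac: 3c undefined. 3c->0: no, cac/aa meet in 0. 3c->1: no, cac/b meet in 1. 3c->2: ok.
ccc: 1c undefined. 1c->0: no, ccc/aa meet in 0. 1c->1: no, ccc/b meet in 1. 1c->2: ok.
All examples now run through 4 states with every (state, symbol) defined. Accept strings end in {2,3}, Reject strings end in {0,1}; accept={2,3}.

states=4 start=0 accept={2,3} delta: 0a->0 0b->1 0c->2 1a->2 1b->0 1c->2 2a->3 2b->0 2c->1 3a->0 3b->0 3c->2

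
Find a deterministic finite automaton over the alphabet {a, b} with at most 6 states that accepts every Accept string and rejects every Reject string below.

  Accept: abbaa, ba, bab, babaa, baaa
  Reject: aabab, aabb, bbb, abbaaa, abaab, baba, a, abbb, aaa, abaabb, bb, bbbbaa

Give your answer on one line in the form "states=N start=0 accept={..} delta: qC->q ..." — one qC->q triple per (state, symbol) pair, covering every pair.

states=5 start=0 accept={0,2} delta: 0a->1 0b->1 1a->2 1b->3 2a->1 2b->0 3a->0 3b->4 4a->1 4b->1

State merging on the prefix tree: take the shortest (then alphabetical) example prefix whose next move is undefined and point that move at state 0, else 1, else 2, ...; a target is out if some Accept/Reject pair would then sit in one state with the same input left (inseparable). If every existing state is out, open a new one.
a: 0a undefined. 0a->0: no, bab/aabab meet in 0 with "bab" left. Open state 1: 0a->1.
b: 0b undefined. 0b->0: no, ba/a meet in 1. 0b->1: ok.
aa: 1a undefined. 1a->0: no, ba/baba meet in 0. 1a->1: no, ba/a meet in 1. Open state 2: 1a->2.
ab: 1b undefined. 1b->0: no, abbaa/aaa meet in 2 with "a" left. 1b->1: no, abbaa/aaa meet in 2 with "a" left. 1b->2: no, ba/bb meet in 2. Open state 3: 1b->3.
aaa: 2a undefined. 2a->0: no, baaa/a meet in 1. 2a->1: ok.
aab: 2b undefined. 2b->0: ok.
aba: 3a undefined. 3a->0: ok.
abb: 3b undefined. 3b->0: no, bab/bbb meet in 0. 3b->1: no, abbaa/aabb meet in 1. 3b->2: no, abbaa/bbb meet in 2. 3b->3: no, abbaa/aabb meet in 1. Open state 4: 3b->4.
abba: 4a undefined. 4a->0: no, abbaa/aabb meet in 1. 4a->1: ok.
abbb: 4b undefined. 4b->0: no, abbaa/bbbbaa meet in 2. 4b->1: ok.
All examples now run through 5 states with every (state, symbol) defined. Accept strings end in {0,2}, Reject strings end in {1,3,4}; accept={0,2}.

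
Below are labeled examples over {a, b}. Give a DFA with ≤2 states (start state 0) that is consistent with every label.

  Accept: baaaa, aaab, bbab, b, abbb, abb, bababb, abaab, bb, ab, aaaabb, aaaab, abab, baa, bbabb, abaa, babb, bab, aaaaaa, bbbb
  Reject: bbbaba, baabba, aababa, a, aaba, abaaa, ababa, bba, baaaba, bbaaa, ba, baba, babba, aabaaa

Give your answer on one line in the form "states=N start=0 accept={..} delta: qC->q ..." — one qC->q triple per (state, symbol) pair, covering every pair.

Grow the machine one transition at a time. Run the examples from 0; the earliest place one falls off (shortest prefix, ties alphabetical) gets sent to the lowest-numbered state that keeps every Accept/Reject pair distinguishable — a pair clashes when both reach the same state with identical unread suffix — and to a fresh state only if none does.
a: 0a undefined. 0a->0: no, aaaaaa/a meet in 0. Open state 1: 0a->1.
b: 0b undefined. 0b->0: ok.
aa: 1a undefined. 1a->0: ok.
ab: 1b undefined. 1b->0: ok.
All examples now run through 2 states with every (state, symbol) defined. Accept strings end in {0}, Reject strings end in {1}; accept={0}.

states=2 start=0 accept={0} delta: 0a->1 0b->0 1a->0 1b->0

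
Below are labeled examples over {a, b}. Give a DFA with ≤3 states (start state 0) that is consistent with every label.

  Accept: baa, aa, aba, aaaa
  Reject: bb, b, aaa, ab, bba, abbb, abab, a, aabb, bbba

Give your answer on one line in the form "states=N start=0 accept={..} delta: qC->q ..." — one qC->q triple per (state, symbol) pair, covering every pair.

Grow the machine one transition at a time. Run the examples from 0; the earliest place one falls off (shortest prefix, ties alphabetical) gets sent to the lowest-numbered state that keeps every Accept/Reject pair distinguishable — a pair clashes when both reach the same state with identical unread suffix — and to a fresh state only if none does.
a: 0a undefined. 0a->0: no, aa/aaa meet in 0. Open state 1: 0a->1.
b: 0b undefined. 0b->0: ok.
aa: 1a undefined. 1a->0: no, baa/bb meet in 0. 1a->1: no, baa/aaa meet in 1. Open state 2: 1a->2.
ab: 1b undefined. 1b->0: no, aba/bba meet in 1. 1b->1: ok.
aaa: 2a undefined. 2a->0: no, aaaa/ab meet in 1. 2a->1: ok.
aab: 2b undefined. 2b->0: ok.
All examples now run through 3 states with every (state, symbol) defined. Accept strings end in {2}, Reject strings end in {0,1}; accept={2}.

states=3 start=0 accept={2} delta: 0a->1 0b->0 1a->2 1b->1 2a->1 2b->0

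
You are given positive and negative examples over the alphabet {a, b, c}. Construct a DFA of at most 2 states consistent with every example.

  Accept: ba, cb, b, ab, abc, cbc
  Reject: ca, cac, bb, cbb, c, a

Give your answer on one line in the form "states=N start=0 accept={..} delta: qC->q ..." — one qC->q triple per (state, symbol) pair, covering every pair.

states=2 start=0 accept={1} delta: 0a->0 0b->1 0c->0 1a->1 1b->0 1c->1

Fold the examples into a partial DFA from state 0: repeatedly fix the first undefined (state, symbol) met by the shortest-then-alphabetical prefix, trying targets in increasing order and rejecting any under which an Accept and a Reject string meet in one state with the same remainder; add a state when all current targets are rejected. Accepting states are where Accept strings end.
a: 0a undefined. 0a->0: ok.
b: 0b undefined. 0b->0: no, ba/bb meet in 0. Open state 1: 0b->1.
c: 0c undefined. 0c->0: ok.
ba: 1a undefined. 1a->0: no, ba/ca meet in 0. 1a->1: ok.
bb: 1b undefined. 1b->0: ok.
abc: 1c undefined. 1c->0: no, abc/ca meet in 0. 1c->1: ok.
All examples now run through 2 states with every (state, symbol) defined. Accept strings end in {1}, Reject strings end in {0}; accept={1}.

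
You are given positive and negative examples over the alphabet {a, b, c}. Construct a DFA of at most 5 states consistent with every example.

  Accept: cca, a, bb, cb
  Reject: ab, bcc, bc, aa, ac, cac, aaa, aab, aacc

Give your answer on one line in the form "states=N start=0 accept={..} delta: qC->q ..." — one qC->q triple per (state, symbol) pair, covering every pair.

Fold the examples into a partial DFA from state 0: repeatedly fix the first undefined (state, symbol) met by the shortest-then-alphabetical prefix, trying targets in increasing order and rejecting any under which an Accept and a Reject string meet in one state with the same remainder; add a state when all current targets are rejected. Accepting states are where Accept strings end.
a: 0a undefined. 0a->0: no, a/aa meet in 0. Open state 1: 0a->1.
b: 0b undefined. 0b->0: ok.
c: 0c undefined. 0c->0: no, bb/bcc meet in 0. 0c->1: no, a/bc meet in 1. Open state 2: 0c->2.
aa: 1a undefined. 1a->0: no, a/aaa meet in 1. 1a->1: no, a/aa meet in 1. 1a->2: no, cb/aab meet in 2 with "b" left. Open state 3: 1a->3.
ab: 1b undefined. 1b->0: no, bb/ab meet in 0. 1b->1: no, a/ab meet in 1. 1b->2: ok.
ac: 1c undefined. 1c->0: no, bb/ac meet in 0. 1c->1: no, a/ac meet in 1. 1c->2: ok.
ca: 2a undefined. 2a->0: ok.
cb: 2b undefined. 2b->0: ok.
cc: 2c undefined. 2c->0: no, bb/bcc meet in 0. 2c->1: no, cca/aa meet in 3. 2c->2: ok.
aaa: 3a undefined. 3a->0: no, cca/aaa meet in 0. 3a->1: no, a/aaa meet in 1. 3a->2: ok.
aab: 3b undefined. 3b->0: no, cca/aab meet in 0. 3b->1: no, a/aab meet in 1. 3b->2: ok.
aac: 3c undefined. 3c->0: ok.
All examples now run through 4 states with every (state, symbol) defined. Accept strings end in {0,1}, Reject strings end in {2,3}; accept={0,1}.

states=4 start=0 accept={0,1} delta: 0a->1 0b->0 0c->2 1a->3 1b->2 1c->2 2a->0 2b->0 2c->2 3a->2 3b->2 3c->0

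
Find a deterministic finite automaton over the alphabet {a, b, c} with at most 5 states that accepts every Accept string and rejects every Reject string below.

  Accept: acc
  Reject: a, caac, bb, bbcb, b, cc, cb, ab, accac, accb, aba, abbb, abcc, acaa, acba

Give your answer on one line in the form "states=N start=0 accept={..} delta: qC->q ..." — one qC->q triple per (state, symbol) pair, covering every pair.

states=3 start=0 accept={2} delta: 0a->1 0b->0 0c->0 1a->0 1b->0 1c->2 2a->0 2b->0 2c->2

State merging on the prefix tree: take the shortest (then alphabetical) example prefix whose next move is undefined and point that move at state 0, else 1, else 2, ...; a target is out if some Accept/Reject pair would then sit in one state with the same input left (inseparable). If every existing state is out, open a new one.
a: 0a undefined. 0a->0: no, acc/cc meet in 0 with "cc" left. Open state 1: 0a->1.
b: 0b undefined. 0b->0: ok.
c: 0c undefined. 0c->0: ok.
ab: 1b undefined. 1b->0: ok.
ac: 1c undefined. 1c->0: no, acc/bb meet in 0. 1c->1: no, acc/a meet in 1. Open state 2: 1c->2.
aca: 2a undefined. 2a->0: ok.
acb: 2b undefined. 2b->0: ok.
acc: 2c undefined. 2c->0: no, acc/bb meet in 0. 2c->1: no, acc/a meet in 1. 2c->2: ok.
caa: 1a undefined. 1a->0: ok.
All examples now run through 3 states with every (state, symbol) defined. Accept strings end in {2}, Reject strings end in {0,1}; accept={2}.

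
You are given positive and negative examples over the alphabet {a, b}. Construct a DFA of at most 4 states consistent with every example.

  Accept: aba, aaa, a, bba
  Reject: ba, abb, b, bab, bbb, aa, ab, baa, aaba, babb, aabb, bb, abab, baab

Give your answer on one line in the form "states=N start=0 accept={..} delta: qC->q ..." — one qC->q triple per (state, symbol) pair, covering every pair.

Fold the examples into a partial DFA from state 0: repeatedly fix the first undefined (state, symbol) met by the shortest-then-alphabetical prefix, trying targets in increasing order and rejecting any under which an Accept and a Reject string meet in one state with the same remainder; add a state when all current targets are rejected. Accepting states are where Accept strings end.
a: 0a undefined. 0a->0: no, aba/ba meet in 0 with "ba" left. Open state 1: 0a->1.
b: 0b undefined. 0b->0: no, a/ba meet in 1. 0b->1: no, aaa/baa meet in 1 with "aa" left. Open state 2: 0b->2.
aa: 1a undefined. 1a->0: ok.
ab: 1b undefined. 1b->0: ok.
ba: 2a undefined. 2a->0: no, aba/baa meet in 1. 2a->1: no, aba/ba meet in 1. 2a->2: ok.
bb: 2b undefined. 2b->0: ok.
All examples now run through 3 states with every (state, symbol) defined. Accept strings end in {1}, Reject strings end in {0,2}; accept={1}.

states=3 start=0 accept={1} delta: 0a->1 0b->2 1a->0 1b->0 2a->2 2b->0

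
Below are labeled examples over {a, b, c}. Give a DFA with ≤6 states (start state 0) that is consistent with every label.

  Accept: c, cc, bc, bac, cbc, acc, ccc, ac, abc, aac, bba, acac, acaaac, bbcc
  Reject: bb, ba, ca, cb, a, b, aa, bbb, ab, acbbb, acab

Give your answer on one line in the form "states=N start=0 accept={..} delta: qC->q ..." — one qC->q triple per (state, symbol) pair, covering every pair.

states=4 start=0 accept={2} delta: 0a->0 0b->1 0c->2 1a->0 1b->3 1c->2 2a->0 2b->0 2c->2 3a->2 3b->0 3c->0

State merging on the prefix tree: take the shortest (then alphabetical) example prefix whose next move is undefined and point that move at state 0, else 1, else 2, ...; a target is out if some Accept/Reject pair would then sit in one state with the same input left (inseparable). If every existing state is out, open a new one.
a: 0a undefined. 0a->0: ok.
b: 0b undefined. 0b->0: no, bba/bb meet in 0. Open state 1: 0b->1.
c: 0c undefined. 0c->0: no, c/ca meet in 0. 0c->1: no, c/b meet in 1. Open state 2: 0c->2.
ba: 1a undefined. 1a->0: ok.
bb: 1b undefined. 1b->0: no, bba/bb meet in 0. 1b->1: no, bba/ba meet in 0. 1b->2: no, c/bb meet in 2. Open state 3: 1b->3.
bc: 1c undefined. 1c->0: no, bc/ba meet in 0. 1c->1: no, bc/b meet in 1. 1c->2: ok.
ca: 2a undefined. 2a->0: ok.
cb: 2b undefined. 2b->0: ok.
cc: 2c undefined. 2c->0: no, cc/ba meet in 0. 2c->1: no, cc/b meet in 1. 2c->2: ok.
bba: 3a undefined. 3a->0: no, bba/ba meet in 0. 3a->1: no, bba/b meet in 1. 3a->2: ok.
bbb: 3b undefined. 3b->0: ok.
bbc: 3c undefined. 3c->0: ok.
All examples now run through 4 states with every (state, symbol) defined. Accept strings end in {2}, Reject strings end in {0,1,3}; accept={2}.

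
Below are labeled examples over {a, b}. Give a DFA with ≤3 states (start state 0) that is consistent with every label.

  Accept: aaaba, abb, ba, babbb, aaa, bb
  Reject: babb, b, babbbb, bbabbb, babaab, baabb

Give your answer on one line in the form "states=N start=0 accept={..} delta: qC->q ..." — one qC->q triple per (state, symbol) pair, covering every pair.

states=3 start=0 accept={0,2} delta: 0a->0 0b->1 1a->2 1b->0 2a->1 2b->0

State merging on the prefix tree: take the shortest (then alphabetical) example prefix whose next move is undefined and point that move at state 0, else 1, else 2, ...; a target is out if some Accept/Reject pair would then sit in one state with the same input left (inseparable). If every existing state is out, open a new one.
a: 0a undefined. 0a->0: ok.
b: 0b undefined. 0b->0: no, aaaba/babb meet in 0. Open state 1: 0b->1.
ba: 1a undefined. 1a->0: no, abb/babb meet in 1 with "b" left. 1a->1: no, aaaba/b meet in 1. Open state 2: 1a->2.
bb: 1b undefined. 1b->0: ok.
baa: 2a undefined. 2a->0: no, abb/baabb meet in 0. 2a->1: ok.
bab: 2b undefined. 2b->0: ok.
All examples now run through 3 states with every (state, symbol) defined. Accept strings end in {0,2}, Reject strings end in {1}; accept={0,2}.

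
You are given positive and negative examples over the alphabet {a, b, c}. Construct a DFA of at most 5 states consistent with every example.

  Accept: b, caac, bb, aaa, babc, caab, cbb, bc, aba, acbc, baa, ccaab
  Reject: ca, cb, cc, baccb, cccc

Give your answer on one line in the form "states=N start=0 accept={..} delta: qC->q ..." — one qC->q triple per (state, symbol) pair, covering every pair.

Fold the examples into a partial DFA from state 0: repeatedly fix the first undefined (state, symbol) met by the shortest-then-alphabetical prefix, trying targets in increasing order and rejecting any under which an Accept and a Reject string meet in one state with the same remainder; add a state when all current targets are rejected. Accepting states are where Accept strings end.
a: 0a undefined. 0a->0: ok.
b: 0b undefined. 0b->0: ok.
c: 0c undefined. 0c->0: no, b/ca meet in 0. Open state 1: 0c->1.
ca: 1a undefined. 1a->0: no, b/ca meet in 0. 1a->1: no, caac/cc meet in 1 with "c" left. Open state 2: 1a->2.
cb: 1b undefined. 1b->0: no, b/cb meet in 0. 1b->1: no, babc/cb meet in 1. 1b->2: ok.
cc: 1c undefined. 1c->0: no, b/cc meet in 0. 1c->1: no, babc/cc meet in 1. 1c->2: no, cbb/baccb meet in 2 with "b" left. Open state 3: 1c->3.
caa: 2a undefined. 2a->0: ok.
cbb: 2b undefined. 2b->0: ok.
cca: 3a undefined. 3a->0: ok.
ccc: 3c undefined. 3c->0: no, caac/cccc meet in 1. 3c->1: ok.
acbc: 2c undefined. 2c->0: ok.
baccb: 3b undefined. 3b->0: no, b/baccb meet in 0. 3b->1: no, caac/baccb meet in 1. 3b->2: ok.
All examples now run through 4 states with every (state, symbol) defined. Accept strings end in {0,1}, Reject strings end in {2,3}; accept={0,1}.

states=4 start=0 accept={0,1} delta: 0a->0 0b->0 0c->1 1a->2 1b->2 1c->3 2a->0 2b->0 2c->0 3a->0 3b->2 3c->1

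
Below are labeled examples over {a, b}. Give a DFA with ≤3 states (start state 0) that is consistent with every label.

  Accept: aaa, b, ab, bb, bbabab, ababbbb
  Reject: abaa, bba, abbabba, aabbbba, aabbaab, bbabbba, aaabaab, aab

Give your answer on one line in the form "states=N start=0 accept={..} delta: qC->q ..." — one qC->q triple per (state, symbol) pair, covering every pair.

State merging on the prefix tree: take the shortest (then alphabetical) example prefix whose next move is undefined and point that move at state 0, else 1, else 2, ...; a target is out if some Accept/Reject pair would then sit in one state with the same input left (inseparable). If every existing state is out, open a new one.
a: 0a undefined. 0a->0: no, b/aab meet in 0 with "b" left. Open state 1: 0a->1.
b: 0b undefined. 0b->0: ok.
aa: 1a undefined. 1a->0: no, aaa/bba meet in 1. 1a->1: no, aaa/bba meet in 1. Open state 2: 1a->2.
ab: 1b undefined. 1b->0: ok.
aaa: 2a undefined. 2a->0: ok.
aab: 2b undefined. 2b->0: no, aaa/aabbaab meet in 0. 2b->1: ok.
All examples now run through 3 states with every (state, symbol) defined. Accept strings end in {0}, Reject strings end in {1,2}; accept={0}.

states=3 start=0 accept={0} delta: 0a->1 0b->0 1a->2 1b->0 2a->0 2b->1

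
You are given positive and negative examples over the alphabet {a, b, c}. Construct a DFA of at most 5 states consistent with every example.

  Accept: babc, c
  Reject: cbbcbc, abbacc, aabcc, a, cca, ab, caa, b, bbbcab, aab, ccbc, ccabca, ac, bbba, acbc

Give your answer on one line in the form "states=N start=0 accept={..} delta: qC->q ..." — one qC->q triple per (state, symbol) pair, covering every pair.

states=4 start=0 accept={2} delta: 0a->1 0b->0 0c->2 1a->0 1b->0 1c->3 2a->0 2b->1 2c->3 3a->0 3b->1 3c->0

Grow the machine one transition at a time. Run the examples from 0; the earliest place one falls off (shortest prefix, ties alphabetical) gets sent to the lowest-numbered state that keeps every Accept/Reject pair distinguishable — a pair clashes when both reach the same state with identical unread suffix — and to a fresh state only if none does.
a: 0a undefined. 0a->0: no, c/ac meet in 0 with "c" left. Open state 1: 0a->1.
b: 0b undefined. 0b->0: ok.
c: 0c undefined. 0c->0: no, c/cbbcbc meet in 0. 0c->1: no, c/a meet in 1. Open state 2: 0c->2.
aa: 1a undefined. 1a->0: ok.
ab: 1b undefined. 1b->0: ok.
ac: 1c undefined. 1c->0: no, babc/abbacc meet in 2. 1c->1: no, babc/acbc meet in 2. 1c->2: no, babc/ac meet in 2. Open state 3: 1c->3.
ca: 2a undefined. 2a->0: ok.
cb: 2b undefined. 2b->0: no, babc/cbbcbc meet in 2. 2b->1: ok.
cc: 2c undefined. 2c->0: no, babc/ccbc meet in 2. 2c->1: no, babc/ccbc meet in 2. 2c->2: no, babc/aabcc meet in 2. 2c->3: ok.
acb: 3b undefined. 3b->0: no, babc/ccbc meet in 2. 3b->1: ok.
cca: 3a undefined. 3a->0: ok.
abbacc: 3c undefined. 3c->0: ok.
All examples now run through 4 states with every (state, symbol) defined. Accept strings end in {2}, Reject strings end in {0,1,3}; accept={2}.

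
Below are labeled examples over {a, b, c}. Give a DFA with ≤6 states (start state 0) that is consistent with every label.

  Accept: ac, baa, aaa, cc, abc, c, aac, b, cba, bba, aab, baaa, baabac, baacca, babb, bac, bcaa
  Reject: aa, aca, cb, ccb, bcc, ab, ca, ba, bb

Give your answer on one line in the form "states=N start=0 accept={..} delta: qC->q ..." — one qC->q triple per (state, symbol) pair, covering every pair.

states=5 start=0 accept={1,3,4} delta: 0a->1 0b->1 0c->1 1a->2 1b->0 1c->3 2a->4 2b->4 2c->1 3a->0 3b->0 3c->0 4a->1 4b->1 4c->3

State merging on the prefix tree: take the shortest (then alphabetical) example prefix whose next move is undefined and point that move at state 0, else 1, else 2, ...; a target is out if some Accept/Reject pair would then sit in one state with the same input left (inseparable). If every existing state is out, open a new one.
a: 0a undefined. 0a->0: no, aaa/aa meet in 0. Open state 1: 0a->1.
b: 0b undefined. 0b->0: no, baa/aa meet in 1 with "a" left. 0b->1: ok.
c: 0c undefined. 0c->0: no, b/cb meet in 1. 0c->1: ok.
aa: 1a undefined. 1a->0: no, baaa/aa meet in 0. 1a->1: no, baa/aa meet in 1. Open state 2: 1a->2.
ab: 1b undefined. 1b->0: ok.
ac: 1c undefined. 1c->0: no, ac/cb meet in 0. 1c->1: no, ac/bcc meet in 1. 1c->2: no, ac/aa meet in 2. Open state 3: 1c->3.
aaa: 2a undefined. 2a->0: no, baa/cb meet in 0. 2a->1: no, baaa/aa meet in 2. 2a->2: no, baa/aa meet in 2. 2a->3: no, baaa/aca meet in 3 with "a" left. Open state 4: 2a->4.
aab: 2b undefined. 2b->0: no, aab/cb meet in 0. 2b->1: no, babb/cb meet in 0. 2b->2: no, aab/aa meet in 2. 2b->3: no, babb/ccb meet in 3 with "b" left. 2b->4: ok.
aac: 2c undefined. 2c->0: no, aac/cb meet in 0. 2c->1: ok.
aca: 3a undefined. 3a->0: ok.
bcc: 3c undefined. 3c->0: ok.
ccb: 3b undefined. 3b->0: ok.
baaa: 4a undefined. 4a->0: no, baaa/aca meet in 0. 4a->1: ok.
baab: 4b undefined. 4b->0: no, babb/aca meet in 0. 4b->1: ok.
baac: 4c undefined. 4c->0: no, baacca/aa meet in 2. 4c->1: no, baacca/aca meet in 0. 4c->2: no, baacca/aa meet in 2. 4c->3: ok.
All examples now run through 5 states with every (state, symbol) defined. Accept strings end in {1,3,4}, Reject strings end in {0,2}; accept={1,3,4}.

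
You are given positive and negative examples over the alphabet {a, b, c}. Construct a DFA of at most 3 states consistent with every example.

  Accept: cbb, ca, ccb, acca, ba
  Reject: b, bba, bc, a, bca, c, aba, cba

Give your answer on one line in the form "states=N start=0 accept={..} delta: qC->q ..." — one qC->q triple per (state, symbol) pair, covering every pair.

states=3 start=0 accept={0} delta: 0a->1 0b->1 0c->1 1a->0 1b->2 1c->2 2a->1 2b->0 2c->1

State merging on the prefix tree: take the shortest (then alphabetical) example prefix whose next move is undefined and point that move at state 0, else 1, else 2, ...; a target is out if some Accept/Reject pair would then sit in one state with the same input left (inseparable). If every existing state is out, open a new one.
a: 0a undefined. 0a->0: no, ba/aba meet in 0 with "ba" left. Open state 1: 0a->1.
b: 0b undefined. 0b->0: no, ca/bca meet in 0 with "ca" left. 0b->1: ok.
c: 0c undefined. 0c->0: no, ca/b meet in 1. 0c->1: ok.
ab: 1b undefined. 1b->0: no, cbb/b meet in 1. 1b->1: no, cbb/b meet in 1. Open state 2: 1b->2.
ac: 1c undefined. 1c->0: no, ccb/b meet in 1. 1c->1: no, ca/bca meet in 1 with "a" left. 1c->2: ok.
ba: 1a undefined. 1a->0: ok.
aba: 2a undefined. 2a->0: no, ca/bba meet in 0. 2a->1: ok.
acc: 2c undefined. 2c->0: no, acca/b meet in 1. 2c->1: ok.
cbb: 2b undefined. 2b->0: ok.
All examples now run through 3 states with every (state, symbol) defined. Accept strings end in {0}, Reject strings end in {1,2}; accept={0}.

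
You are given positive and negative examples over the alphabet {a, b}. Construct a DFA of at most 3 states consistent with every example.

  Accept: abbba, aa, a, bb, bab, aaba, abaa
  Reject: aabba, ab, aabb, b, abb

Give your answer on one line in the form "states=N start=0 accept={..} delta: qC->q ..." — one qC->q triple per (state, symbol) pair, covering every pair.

Fold the examples into a partial DFA from state 0: repeatedly fix the first undefined (state, symbol) met by the shortest-then-alphabetical prefix, trying targets in increasing order and rejecting any under which an Accept and a Reject string meet in one state with the same remainder; add a state when all current targets are rejected. Accepting states are where Accept strings end.
a: 0a undefined. 0a->0: no, bb/aabb meet in 0 with "bb" left. Open state 1: 0a->1.
b: 0b undefined. 0b->0: no, bb/b meet in 0. 0b->1: no, a/b meet in 1. Open state 2: 0b->2.
aa: 1a undefined. 1a->0: no, bb/aabb meet in 2 with "b" left. 1a->1: ok.
ab: 1b undefined. 1b->0: ok.
ba: 2a undefined. 2a->0: no, bab/aabb meet in 2. 2a->1: no, aa/aabba meet in 1. 2a->2: ok.
bb: 2b undefined. 2b->0: no, bb/ab meet in 0. 2b->1: ok.
All examples now run through 3 states with every (state, symbol) defined. Accept strings end in {1}, Reject strings end in {0,2}; accept={1}.

states=3 start=0 accept={1} delta: 0a->1 0b->2 1a->1 1b->0 2a->2 2b->1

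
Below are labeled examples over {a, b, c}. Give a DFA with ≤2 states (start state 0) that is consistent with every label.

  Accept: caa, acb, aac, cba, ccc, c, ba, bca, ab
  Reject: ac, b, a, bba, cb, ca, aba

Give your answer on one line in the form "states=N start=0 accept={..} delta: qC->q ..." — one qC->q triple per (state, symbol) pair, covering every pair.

Fold the examples into a partial DFA from state 0: repeatedly fix the first undefined (state, symbol) met by the shortest-then-alphabetical prefix, trying targets in increasing order and rejecting any under which an Accept and a Reject string meet in one state with the same remainder; add a state when all current targets are rejected. Accepting states are where Accept strings end.
a: 0a undefined. 0a->0: no, acb/cb meet in 0 with "cb" left. Open state 1: 0a->1.
b: 0b undefined. 0b->0: no, ba/a meet in 1. 0b->1: ok.
c: 0c undefined. 0c->0: ok.
aa: 1a undefined. 1a->0: ok.
ab: 1b undefined. 1b->0: ok.
ac: 1c undefined. 1c->0: no, caa/ac meet in 0. 1c->1: ok.
All examples now run through 2 states with every (state, symbol) defined. Accept strings end in {0}, Reject strings end in {1}; accept={0}.

states=2 start=0 accept={0} delta: 0a->1 0b->1 0c->0 1a->0 1b->0 1c->1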